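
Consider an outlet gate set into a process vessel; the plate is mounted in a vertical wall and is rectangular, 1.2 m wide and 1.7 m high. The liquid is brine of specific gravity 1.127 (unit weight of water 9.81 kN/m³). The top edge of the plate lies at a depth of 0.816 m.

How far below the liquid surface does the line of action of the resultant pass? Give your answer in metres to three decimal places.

γ = 1.127 × 9.81 = 11.05587 kN/m³.
The centroid lies 1.7/2 = 0.85 m below the top edge, so the centroid depth is h_c = 0.816 + 0.85 = 1.666 m.
A = 1.2 × 1.7 = 2.04 m².
Resultant F = γ·h_c·A = 11.05587 × 1.666 × 2.04 = 37.5749 kN.
I_c = b·h³/12 = 1.2 × 1.7³/12 = 0.4913 m⁴.
Centre of pressure: y_p = y_c + I_c/(y_c·A) = 1.666 + 0.4913/(1.666 × 2.04) = 1.666 + 0.144558 = 1.81056 m along the plane.

h_p = 1.811 m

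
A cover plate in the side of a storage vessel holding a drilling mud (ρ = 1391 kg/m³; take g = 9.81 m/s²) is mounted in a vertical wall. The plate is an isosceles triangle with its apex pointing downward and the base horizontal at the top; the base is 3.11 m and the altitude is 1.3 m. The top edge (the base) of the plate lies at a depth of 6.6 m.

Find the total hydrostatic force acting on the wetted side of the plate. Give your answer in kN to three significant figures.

γ = ρg = 1391 × 9.81 / 1000 = 13.64571 kN/m³.
With the apex down, the centroid sits h/3 = 1.3/3 = 0.433333 m below the base (the top edge), so the centroid depth is h_c = 6.6 + 0.433333 = 7.03333 m.
A = ½ × 3.11 × 1.3 = 2.0215 m².
Resultant F = γ·h_c·A = 13.64571 × 7.03333 × 2.0215 = 194.013 kN.

F ≈ 194 kN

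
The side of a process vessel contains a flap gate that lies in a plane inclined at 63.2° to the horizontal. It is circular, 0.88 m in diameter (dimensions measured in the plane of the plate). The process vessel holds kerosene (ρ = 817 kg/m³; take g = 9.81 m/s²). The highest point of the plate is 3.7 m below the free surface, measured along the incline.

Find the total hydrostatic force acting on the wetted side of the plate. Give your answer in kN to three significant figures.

γ = ρg = 817 × 9.81 / 1000 = 8.01477 kN/m³.
Let θ = 63.2° be the plate's angle to the horizontal; measure y along the incline from where the plane meets the free surface. Vertical depth h = y·sinθ with sinθ = 0.892586.
The centroid is at the centre, 0.44 m below the top of the plate, so y_c = 3.7 + 0.44 = 4.14 m and h_c = 4.14 × 0.892586 = 3.69531 m.
A = π(0.44)² = 0.608212 m².
Resultant F = γ·h_c·A = 8.01477 × 3.69531 × 0.608212 = 18.0135 kN.

F ≈ 18.0 kN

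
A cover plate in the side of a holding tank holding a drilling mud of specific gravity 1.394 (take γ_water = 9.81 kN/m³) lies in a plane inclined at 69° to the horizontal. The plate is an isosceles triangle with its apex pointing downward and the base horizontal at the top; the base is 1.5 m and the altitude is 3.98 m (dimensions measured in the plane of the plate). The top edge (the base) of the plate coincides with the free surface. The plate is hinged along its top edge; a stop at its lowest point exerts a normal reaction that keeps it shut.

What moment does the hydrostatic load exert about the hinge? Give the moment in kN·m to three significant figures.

γ = 1.394 × 9.81 = 13.67514 kN/m³.
Let θ = 69° be the plate's angle to the horizontal; measure y along the incline from where the plane meets the free surface. Vertical depth h = y·sinθ with sinθ = 0.933580.
With the apex down, the centroid sits h/3 = 3.98/3 = 1.32667 m below the base (the top edge), so y_c = 1.32667 m and h_c = 1.32667 × 0.933580 = 1.23855 m.
A = ½ × 1.5 × 3.98 = 2.985 m².
Resultant F = γ·h_c·A = 13.67514 × 1.23855 × 2.985 = 50.558 kN.
I_c = b·h³/36 = 1.5 × 3.98³/36 = 2.62687 m⁴.
Centre of pressure: y_p = y_c + I_c/(y_c·A) = 1.32667 + 2.62687/(1.32667 × 2.985) = 1.32667 + 0.663333 = 1.99 m along the plane.
The resultant acts 1.32667 + 0.663333 = 1.99 m (along the plate) below the hinge at the top edge, so the moment about the hinge is M = F × 1.99 = 50.558 × 1.99 = 100.61 kN·m.

M ≈ 101 kN·m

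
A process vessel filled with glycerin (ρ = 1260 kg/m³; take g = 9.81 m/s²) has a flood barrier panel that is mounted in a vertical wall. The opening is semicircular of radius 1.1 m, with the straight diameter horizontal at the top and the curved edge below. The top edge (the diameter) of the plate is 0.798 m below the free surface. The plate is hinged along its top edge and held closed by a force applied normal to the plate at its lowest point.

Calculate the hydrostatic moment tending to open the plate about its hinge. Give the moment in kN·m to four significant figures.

γ = ρg = 1260 × 9.81 / 1000 = 12.3606 kN/m³.
The centroid of a semicircle lies 4r/(3π) = 0.466854 m from the diameter, here below the top edge, so the centroid depth is h_c = 0.798 + 0.466854 = 1.26485 m.
A = πr²/2 = π × 1.1²/2 = 1.90066 m².
Resultant F = γ·h_c·A = 12.3606 × 1.26485 × 1.90066 = 29.7155 kN.
I_c = (π/8 − 8/(9π))·r⁴ = 0.109757 × 1.1⁴ = 0.160695 m⁴.
Centre of pressure: y_p = y_c + I_c/(y_c·A) = 1.26485 + 0.160695/(1.26485 × 1.90066) = 1.26485 + 0.0668435 = 1.33169 m along the plane.
The resultant acts 0.466854 + 0.0668435 = 0.533697 m (along the plate) below the hinge at the top edge, so the moment about the hinge is M = F × 0.533697 = 29.7155 × 0.533697 = 15.8591 kN·m.

M ≈ 15.86 kN·m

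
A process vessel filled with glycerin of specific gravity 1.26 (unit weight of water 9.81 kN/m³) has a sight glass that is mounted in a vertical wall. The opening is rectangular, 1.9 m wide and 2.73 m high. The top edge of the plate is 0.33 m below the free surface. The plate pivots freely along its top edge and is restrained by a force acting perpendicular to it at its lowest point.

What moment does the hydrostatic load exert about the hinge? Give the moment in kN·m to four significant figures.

M ≈ 188.2 kN·m

γ = 1.26 × 9.81 = 12.3606 kN/m³.
The centroid lies 2.73/2 = 1.365 m below the top edge, so the centroid depth is h_c = 0.33 + 1.365 = 1.695 m.
A = 1.9 × 2.73 = 5.187 m².
Resultant F = γ·h_c·A = 12.3606 × 1.695 × 5.187 = 108.674 kN.
I_c = b·h³/12 = 1.9 × 2.73³/12 = 3.22152 m⁴.
Centre of pressure: y_p = y_c + I_c/(y_c·A) = 1.695 + 3.22152/(1.695 × 5.187) = 1.695 + 0.366416 = 2.06142 m along the plane.
The resultant acts 1.365 + 0.366416 = 1.73142 m (along the plate) below the hinge at the top edge, so the moment about the hinge is M = F × 1.73142 = 108.674 × 1.73142 = 188.16 kN·m.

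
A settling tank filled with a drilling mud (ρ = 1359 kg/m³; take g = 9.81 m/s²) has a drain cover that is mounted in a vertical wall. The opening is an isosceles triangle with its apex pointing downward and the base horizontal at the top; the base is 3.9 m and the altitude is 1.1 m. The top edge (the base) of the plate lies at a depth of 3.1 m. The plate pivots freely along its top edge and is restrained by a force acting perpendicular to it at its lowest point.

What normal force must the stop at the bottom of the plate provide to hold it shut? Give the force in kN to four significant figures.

γ = ρg = 1359 × 9.81 / 1000 = 13.33179 kN/m³.
With the apex down, the centroid sits h/3 = 1.1/3 = 0.366667 m below the base (the top edge), so the centroid depth is h_c = 3.1 + 0.366667 = 3.46667 m.
A = ½ × 3.9 × 1.1 = 2.145 m².
Resultant F = γ·h_c·A = 13.33179 × 3.46667 × 2.145 = 99.1353 kN.
I_c = b·h³/36 = 3.9 × 1.1³/36 = 0.144192 m⁴.
Centre of pressure: y_p = y_c + I_c/(y_c·A) = 3.46667 + 0.144192/(3.46667 × 2.145) = 3.46667 + 0.0193911 = 3.48606 m along the plane.
The resultant acts 0.366667 + 0.0193911 = 0.386058 m (along the plate) below the hinge at the top edge, so the moment about the hinge is M = F × 0.386058 = 99.1353 × 0.386058 = 38.272 kN·m.
A normal force at the bottom, 1.1 m from the hinge, must supply this moment: P = 38.272/1.1 = 34.7927 kN.

P ≈ 34.79 kN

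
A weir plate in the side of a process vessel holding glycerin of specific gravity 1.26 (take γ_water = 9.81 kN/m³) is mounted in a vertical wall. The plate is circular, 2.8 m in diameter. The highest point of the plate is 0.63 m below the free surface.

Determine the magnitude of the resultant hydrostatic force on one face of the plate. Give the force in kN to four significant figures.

F ≈ 154.5 kN

γ = 1.26 × 9.81 = 12.3606 kN/m³.
The centroid is at the centre, 1.4 m below the top of the plate, so the centroid depth is h_c = 0.63 + 1.4 = 2.03 m.
A = π(1.4)² = 6.15752 m².
Resultant F = γ·h_c·A = 12.3606 × 2.03 × 6.15752 = 154.505 kN.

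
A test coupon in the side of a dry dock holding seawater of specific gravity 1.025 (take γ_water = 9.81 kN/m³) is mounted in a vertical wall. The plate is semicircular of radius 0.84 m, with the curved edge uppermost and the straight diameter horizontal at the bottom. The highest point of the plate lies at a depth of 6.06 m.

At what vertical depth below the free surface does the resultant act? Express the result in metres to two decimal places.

γ = 1.025 × 9.81 = 10.05525 kN/m³.
The centroid lies 4r/(3π) = 0.356507 m above the diameter, so r − 4r/(3π) = 0.84 − 0.356507 = 0.483493 m below the topmost point, so the centroid depth is h_c = 6.06 + 0.483493 = 6.54349 m.
A = πr²/2 = π × 0.84²/2 = 1.10835 m².
Resultant F = γ·h_c·A = 10.05525 × 6.54349 × 1.10835 = 72.9255 kN.
I_c = (π/8 − 8/(9π))·r⁴ = 0.109757 × 0.84⁴ = 0.0546449 m⁴.
Centre of pressure: y_p = y_c + I_c/(y_c·A) = 6.54349 + 0.0546449/(6.54349 × 1.10835) = 6.54349 + 0.00753465 = 6.55102 m along the plane.

h_p = 6.55 m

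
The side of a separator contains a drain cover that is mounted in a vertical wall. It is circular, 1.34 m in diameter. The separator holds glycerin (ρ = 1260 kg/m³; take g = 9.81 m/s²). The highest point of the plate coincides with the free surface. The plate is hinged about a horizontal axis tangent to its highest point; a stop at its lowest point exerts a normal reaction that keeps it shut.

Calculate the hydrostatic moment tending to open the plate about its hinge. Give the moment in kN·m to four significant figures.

γ = ρg = 1260 × 9.81 / 1000 = 12.3606 kN/m³.
The centroid is at the centre, 0.67 m below the top of the plate, so the centroid depth is h_c = 0.67 m.
A = π(0.67)² = 1.41026 m².
Resultant F = γ·h_c·A = 12.3606 × 0.67 × 1.41026 = 11.6792 kN.
I_c = πr⁴/4 = π × 0.67⁴/4 = 0.158267 m⁴.
Centre of pressure: y_p = y_c + I_c/(y_c·A) = 0.67 + 0.158267/(0.67 × 1.41026) = 0.67 + 0.167501 = 0.837501 m along the plane.
The resultant acts 0.67 + 0.167501 = 0.837501 m (along the plate) below the hinge at the top edge, so the moment about the hinge is M = F × 0.837501 = 11.6792 × 0.837501 = 9.78134 kN·m.

M ≈ 9.781 kN·m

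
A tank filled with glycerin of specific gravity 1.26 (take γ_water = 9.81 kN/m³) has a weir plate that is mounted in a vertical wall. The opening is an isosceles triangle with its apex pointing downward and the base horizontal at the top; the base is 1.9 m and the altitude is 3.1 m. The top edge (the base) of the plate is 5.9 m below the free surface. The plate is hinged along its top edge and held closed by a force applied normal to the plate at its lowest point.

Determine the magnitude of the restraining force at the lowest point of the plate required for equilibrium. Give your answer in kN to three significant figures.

γ = 1.26 × 9.81 = 12.3606 kN/m³.
With the apex down, the centroid sits h/3 = 3.1/3 = 1.03333 m below the base (the top edge), so the centroid depth is h_c = 5.9 + 1.03333 = 6.93333 m.
A = ½ × 1.9 × 3.1 = 2.945 m².
Resultant F = γ·h_c·A = 12.3606 × 6.93333 × 2.945 = 252.387 kN.
I_c = b·h³/36 = 1.9 × 3.1³/36 = 1.5723 m⁴.
Centre of pressure: y_p = y_c + I_c/(y_c·A) = 6.93333 + 1.5723/(6.93333 × 2.945) = 6.93333 + 0.0770031 = 7.01033 m along the plane.
The resultant acts 1.03333 + 0.0770031 = 1.11033 m (along the plate) below the hinge at the top edge, so the moment about the hinge is M = F × 1.11033 = 252.387 × 1.11033 = 280.233 kN·m.
A normal force at the bottom, 3.1 m from the hinge, must supply this moment: P = 280.233/3.1 = 90.3977 kN.

P ≈ 90.4 kN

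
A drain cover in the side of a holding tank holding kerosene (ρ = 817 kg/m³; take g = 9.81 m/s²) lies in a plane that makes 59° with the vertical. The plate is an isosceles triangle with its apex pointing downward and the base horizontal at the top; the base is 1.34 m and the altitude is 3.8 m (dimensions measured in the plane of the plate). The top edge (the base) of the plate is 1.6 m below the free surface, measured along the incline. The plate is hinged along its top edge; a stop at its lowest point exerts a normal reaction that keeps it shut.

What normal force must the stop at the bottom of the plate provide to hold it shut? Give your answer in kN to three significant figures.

P ≈ 12.3 kN

γ = ρg = 817 × 9.81 / 1000 = 8.01477 kN/m³.
The plate makes 59° with the vertical, i.e. θ = 90° − 59° = 31° to the horizontal. Measuring y along the incline from the free-surface line, vertical depth h = y·sinθ with sinθ = 0.515038.
With the apex down, the centroid sits h/3 = 3.8/3 = 1.26667 m below the base (the top edge), so y_c = 1.6 + 1.26667 = 2.86667 m and h_c = 2.86667 × 0.515038 = 1.47644 m.
A = ½ × 1.34 × 3.8 = 2.546 m².
Resultant F = γ·h_c·A = 8.01477 × 1.47644 × 2.546 = 30.1277 kN.
I_c = b·h³/36 = 1.34 × 3.8³/36 = 2.04246 m⁴.
Centre of pressure: y_p = y_c + I_c/(y_c·A) = 2.86667 + 2.04246/(2.86667 × 2.546) = 2.86667 + 0.279845 = 3.14651 m along the plane.
The resultant acts 1.26667 + 0.279845 = 1.54651 m (along the plate) below the hinge at the top edge, so the moment about the hinge is M = F × 1.54651 = 30.1277 × 1.54651 = 46.5928 kN·m.
A normal force at the bottom, 3.8 m from the hinge, must supply this moment: P = 46.5928/3.8 = 12.2613 kN.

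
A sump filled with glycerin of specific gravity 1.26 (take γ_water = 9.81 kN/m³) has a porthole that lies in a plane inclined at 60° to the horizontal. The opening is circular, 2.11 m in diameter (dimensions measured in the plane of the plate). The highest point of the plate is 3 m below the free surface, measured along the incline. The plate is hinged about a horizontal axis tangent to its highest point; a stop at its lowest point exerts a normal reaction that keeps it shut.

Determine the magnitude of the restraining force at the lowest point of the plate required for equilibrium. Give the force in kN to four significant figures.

P ≈ 80.83 kN

γ = 1.26 × 9.81 = 12.3606 kN/m³.
Let θ = 60° be the plate's angle to the horizontal; measure y along the incline from where the plane meets the free surface. Vertical depth h = y·sinθ with sinθ = 0.866025.
The centroid is at the centre, 1.055 m below the top of the plate, so y_c = 3 + 1.055 = 4.055 m and h_c = 4.055 × 0.866025 = 3.51173 m.
A = π(1.055)² = 3.49667 m².
Resultant F = γ·h_c·A = 12.3606 × 3.51173 × 3.49667 = 151.78 kN.
I_c = πr⁴/4 = π × 1.055⁴/4 = 0.972971 m⁴.
Centre of pressure: y_p = y_c + I_c/(y_c·A) = 4.055 + 0.972971/(4.055 × 3.49667) = 4.055 + 0.0686206 = 4.12362 m along the plane.
The resultant acts 1.055 + 0.0686206 = 1.12362 m (along the plate) below the hinge at the top edge, so the moment about the hinge is M = F × 1.12362 = 151.78 × 1.12362 = 170.543 kN·m.
A normal force at the bottom, 2.11 m from the hinge, must supply this moment: P = 170.543/2.11 = 80.8261 kN.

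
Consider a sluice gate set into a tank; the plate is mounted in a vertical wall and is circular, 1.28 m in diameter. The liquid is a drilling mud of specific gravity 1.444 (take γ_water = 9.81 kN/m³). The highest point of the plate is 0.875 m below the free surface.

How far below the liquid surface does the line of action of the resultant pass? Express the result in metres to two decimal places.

γ = 1.444 × 9.81 = 14.16564 kN/m³.
The centroid is at the centre, 0.64 m below the top of the plate, so the centroid depth is h_c = 0.875 + 0.64 = 1.515 m.
A = π(0.64)² = 1.2868 m².
Resultant F = γ·h_c·A = 14.16564 × 1.515 × 1.2868 = 27.6159 kN.
I_c = πr⁴/4 = π × 0.64⁴/4 = 0.131768 m⁴.
Centre of pressure: y_p = y_c + I_c/(y_c·A) = 1.515 + 0.131768/(1.515 × 1.2868) = 1.515 + 0.0675906 = 1.58259 m along the plane.

h_p = 1.58 m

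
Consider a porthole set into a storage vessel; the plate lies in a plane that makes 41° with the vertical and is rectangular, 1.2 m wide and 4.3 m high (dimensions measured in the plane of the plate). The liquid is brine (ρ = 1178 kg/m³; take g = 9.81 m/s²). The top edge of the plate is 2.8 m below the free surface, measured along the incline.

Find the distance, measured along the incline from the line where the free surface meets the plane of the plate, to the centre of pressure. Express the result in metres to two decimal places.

y_p = 5.26 m

γ = ρg = 1178 × 9.81 / 1000 = 11.55618 kN/m³.
The plate makes 41° with the vertical, i.e. θ = 90° − 41° = 49° to the horizontal. Measuring y along the incline from the free-surface line, vertical depth h = y·sinθ with sinθ = 0.754710.
The centroid lies 4.3/2 = 2.15 m below the top edge, so y_c = 2.8 + 2.15 = 4.95 m and h_c = 4.95 × 0.754710 = 3.73581 m.
A = 1.2 × 4.3 = 5.16 m².
Resultant F = γ·h_c·A = 11.55618 × 3.73581 × 5.16 = 222.766 kN.
I_c = b·h³/12 = 1.2 × 4.3³/12 = 7.9507 m⁴.
Centre of pressure: y_p = y_c + I_c/(y_c·A) = 4.95 + 7.9507/(4.95 × 5.16) = 4.95 + 0.311279 = 5.26128 m along the plane.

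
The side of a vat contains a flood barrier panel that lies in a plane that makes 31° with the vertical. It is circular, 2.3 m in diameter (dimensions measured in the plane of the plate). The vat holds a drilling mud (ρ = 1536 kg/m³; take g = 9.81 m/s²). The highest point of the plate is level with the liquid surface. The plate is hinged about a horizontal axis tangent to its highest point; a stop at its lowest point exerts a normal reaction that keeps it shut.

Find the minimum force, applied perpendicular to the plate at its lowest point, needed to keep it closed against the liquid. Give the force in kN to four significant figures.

P ≈ 38.57 kN

γ = ρg = 1536 × 9.81 / 1000 = 15.06816 kN/m³.
The plate makes 31° with the vertical, i.e. θ = 90° − 31° = 59° to the horizontal. Measuring y along the incline from the free-surface line, vertical depth h = y·sinθ with sinθ = 0.857167.
The centroid is at the centre, 1.15 m below the top of the plate, so y_c = 1.15 m and h_c = 1.15 × 0.857167 = 0.985742 m.
A = π(1.15)² = 4.15476 m².
Resultant F = γ·h_c·A = 15.06816 × 0.985742 × 4.15476 = 61.712 kN.
I_c = πr⁴/4 = π × 1.15⁴/4 = 1.37367 m⁴.
Centre of pressure: y_p = y_c + I_c/(y_c·A) = 1.15 + 1.37367/(1.15 × 4.15476) = 1.15 + 0.287501 = 1.4375 m along the plane.
The resultant acts 1.15 + 0.287501 = 1.4375 m (along the plate) below the hinge at the top edge, so the moment about the hinge is M = F × 1.4375 = 61.712 × 1.4375 = 88.711 kN·m.
A normal force at the bottom, 2.3 m from the hinge, must supply this moment: P = 88.711/2.3 = 38.57 kN.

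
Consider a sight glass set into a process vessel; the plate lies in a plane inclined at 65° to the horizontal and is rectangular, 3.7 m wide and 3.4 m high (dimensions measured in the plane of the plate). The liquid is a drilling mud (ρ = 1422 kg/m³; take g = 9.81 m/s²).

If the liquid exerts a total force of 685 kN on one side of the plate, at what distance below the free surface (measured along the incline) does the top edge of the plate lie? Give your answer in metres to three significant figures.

y_top ≈ 2.61 m

γ = ρg = 1422 × 9.81 / 1000 = 13.94982 kN/m³.
A = 3.7 × 3.4 = 12.58 m².
From F = γ·h_c·A, the centroid depth is h_c = 685/(13.94982 × 12.58) = 3.90338 m.
Let θ = 65° be the plate's angle to the horizontal; measure y along the incline from where the plane meets the free surface. Vertical depth h = y·sinθ with sinθ = 0.906308.
Along the incline, y_c = h_c/sinθ = 3.90338/0.906308 = 4.3069 m.
The centroid lies 3.4/2 = 1.7 m below the top edge, so the top edge sits at y_top = 4.3069 − 1.7 = 2.6069 m along the incline.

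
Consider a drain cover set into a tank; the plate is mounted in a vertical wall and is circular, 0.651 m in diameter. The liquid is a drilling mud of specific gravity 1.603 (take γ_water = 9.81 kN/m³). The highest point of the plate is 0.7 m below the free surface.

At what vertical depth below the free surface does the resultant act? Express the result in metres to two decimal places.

γ = 1.603 × 9.81 = 15.72543 kN/m³.
The centroid is at the centre, 0.3255 m below the top of the plate, so the centroid depth is h_c = 0.7 + 0.3255 = 1.0255 m.
A = π(0.3255)² = 0.332853 m².
Resultant F = γ·h_c·A = 15.72543 × 1.0255 × 0.332853 = 5.36773 kN.
I_c = πr⁴/4 = π × 0.3255⁴/4 = 0.00881645 m⁴.
Centre of pressure: y_p = y_c + I_c/(y_c·A) = 1.0255 + 0.00881645/(1.0255 × 0.332853) = 1.0255 + 0.0258289 = 1.05133 m along the plane.

h_p = 1.05 m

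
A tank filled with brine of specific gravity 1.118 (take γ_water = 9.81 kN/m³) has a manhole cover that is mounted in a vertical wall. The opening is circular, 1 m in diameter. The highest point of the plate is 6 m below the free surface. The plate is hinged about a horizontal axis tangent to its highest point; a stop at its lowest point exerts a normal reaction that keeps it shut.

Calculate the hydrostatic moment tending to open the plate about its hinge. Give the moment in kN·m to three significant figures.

γ = 1.118 × 9.81 = 10.96758 kN/m³.
The centroid is at the centre, 0.5 m below the top of the plate, so the centroid depth is h_c = 6 + 0.5 = 6.5 m.
A = π(0.5)² = 0.785398 m².
Resultant F = γ·h_c·A = 10.96758 × 6.5 × 0.785398 = 55.9905 kN.
I_c = πr⁴/4 = π × 0.5⁴/4 = 0.0490874 m⁴.
Centre of pressure: y_p = y_c + I_c/(y_c·A) = 6.5 + 0.0490874/(6.5 × 0.785398) = 6.5 + 0.00961539 = 6.50962 m along the plane.
The resultant acts 0.5 + 0.00961539 = 0.509615 m (along the plate) below the hinge at the top edge, so the moment about the hinge is M = F × 0.509615 = 55.9905 × 0.509615 = 28.5336 kN·m.

M ≈ 28.5 kN·m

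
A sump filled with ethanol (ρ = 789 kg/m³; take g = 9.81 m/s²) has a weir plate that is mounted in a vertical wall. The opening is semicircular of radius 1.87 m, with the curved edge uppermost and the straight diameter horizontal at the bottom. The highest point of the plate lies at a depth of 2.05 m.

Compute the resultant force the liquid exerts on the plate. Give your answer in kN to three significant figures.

F ≈ 133 kN

γ = ρg = 789 × 9.81 / 1000 = 7.74009 kN/m³.
The centroid lies 4r/(3π) = 0.793653 m above the diameter, so r − 4r/(3π) = 1.87 − 0.793653 = 1.07635 m below the topmost point, so the centroid depth is h_c = 2.05 + 1.07635 = 3.12635 m.
A = πr²/2 = π × 1.87²/2 = 5.49292 m².
Resultant F = γ·h_c·A = 7.74009 × 3.12635 × 5.49292 = 132.919 kN.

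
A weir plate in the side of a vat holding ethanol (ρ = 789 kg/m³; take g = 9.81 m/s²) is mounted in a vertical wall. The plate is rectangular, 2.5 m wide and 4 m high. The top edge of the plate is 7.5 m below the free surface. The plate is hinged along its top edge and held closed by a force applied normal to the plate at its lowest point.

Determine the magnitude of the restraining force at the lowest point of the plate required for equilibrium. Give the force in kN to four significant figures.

γ = ρg = 789 × 9.81 / 1000 = 7.74009 kN/m³.
The centroid lies 4/2 = 2 m below the top edge, so the centroid depth is h_c = 7.5 + 2 = 9.5 m.
A = 2.5 × 4 = 10 m².
Resultant F = γ·h_c·A = 7.74009 × 9.5 × 10 = 735.309 kN.
I_c = b·h³/12 = 2.5 × 4³/12 = 13.3333 m⁴.
Centre of pressure: y_p = y_c + I_c/(y_c·A) = 9.5 + 13.3333/(9.5 × 10) = 9.5 + 0.140351 = 9.64035 m along the plane.
The resultant acts 2 + 0.140351 = 2.14035 m (along the plate) below the hinge at the top edge, so the moment about the hinge is M = F × 2.14035 = 735.309 × 2.14035 = 1573.82 kN·m.
A normal force at the bottom, 4 m from the hinge, must supply this moment: P = 1573.82/4 = 393.455 kN.

P ≈ 393.5 kN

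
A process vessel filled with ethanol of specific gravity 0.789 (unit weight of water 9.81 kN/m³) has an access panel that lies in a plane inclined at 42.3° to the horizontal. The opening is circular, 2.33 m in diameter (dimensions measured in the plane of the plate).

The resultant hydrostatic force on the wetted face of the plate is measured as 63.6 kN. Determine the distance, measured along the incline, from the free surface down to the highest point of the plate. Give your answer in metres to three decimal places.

y_top ≈ 1.698 m

γ = 0.789 × 9.81 = 7.74009 kN/m³.
A = π(1.165)² = 4.26385 m².
From F = γ·h_c·A, the centroid depth is h_c = 63.6/(7.74009 × 4.26385) = 1.92712 m.
Let θ = 42.3° be the plate's angle to the horizontal; measure y along the incline from where the plane meets the free surface. Vertical depth h = y·sinθ with sinθ = 0.673013.
Along the incline, y_c = h_c/sinθ = 1.92712/0.673013 = 2.86342 m.
The centroid is at the centre, 1.165 m below the top of the plate, so the highest point sits at y_top = 2.86342 − 1.165 = 1.69842 m along the incline.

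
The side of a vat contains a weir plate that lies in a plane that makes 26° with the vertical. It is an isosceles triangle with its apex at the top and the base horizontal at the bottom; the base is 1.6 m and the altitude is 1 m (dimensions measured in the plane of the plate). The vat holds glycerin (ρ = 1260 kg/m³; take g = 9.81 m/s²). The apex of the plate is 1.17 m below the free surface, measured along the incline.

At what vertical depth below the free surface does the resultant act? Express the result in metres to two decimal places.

γ = ρg = 1260 × 9.81 / 1000 = 12.3606 kN/m³.
The plate makes 26° with the vertical, i.e. θ = 90° − 26° = 64° to the horizontal. Measuring y along the incline from the free-surface line, vertical depth h = y·sinθ with sinθ = 0.898794.
With the apex up, the centroid sits 2h/3 = 2 × 1/3 = 0.666667 m below the apex, so y_c = 1.17 + 0.666667 = 1.83667 m and h_c = 1.83667 × 0.898794 = 1.65079 m.
A = ½ × 1.6 × 1 = 0.8 m².
Resultant F = γ·h_c·A = 12.3606 × 1.65079 × 0.8 = 16.3238 kN.
I_c = b·h³/36 = 1.6 × 1³/36 = 0.0444444 m⁴.
Centre of pressure: y_p = y_c + I_c/(y_c·A) = 1.83667 + 0.0444444/(1.83667 × 0.8) = 1.83667 + 0.0302479 = 1.86692 m along the plane.
Vertically, h_p = y_p·sinθ = 1.86692 × 0.898794 = 1.67798 m.

h_p = 1.68 m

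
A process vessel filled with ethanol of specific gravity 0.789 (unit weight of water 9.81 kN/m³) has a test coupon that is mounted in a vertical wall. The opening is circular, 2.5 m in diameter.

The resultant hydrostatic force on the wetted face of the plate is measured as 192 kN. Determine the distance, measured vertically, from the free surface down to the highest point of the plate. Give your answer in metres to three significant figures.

d_top ≈ 3.80 m

γ = 0.789 × 9.81 = 7.74009 kN/m³.
A = π(1.25)² = 4.90874 m².
From F = γ·h_c·A, the centroid depth is h_c = 192/(7.74009 × 4.90874) = 5.05342 m.
The centroid is at the centre, 1.25 m below the top of the plate, so the highest point sits at h_top = 5.05342 − 1.25 = 3.80342 m below the surface.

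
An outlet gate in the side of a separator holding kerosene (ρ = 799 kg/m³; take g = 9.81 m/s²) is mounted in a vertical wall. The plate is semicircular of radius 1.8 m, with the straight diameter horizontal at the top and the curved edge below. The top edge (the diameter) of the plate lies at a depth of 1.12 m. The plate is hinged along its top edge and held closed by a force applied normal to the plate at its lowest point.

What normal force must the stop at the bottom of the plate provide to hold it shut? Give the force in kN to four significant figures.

P ≈ 36.91 kN

γ = ρg = 799 × 9.81 / 1000 = 7.83819 kN/m³.
The centroid of a semicircle lies 4r/(3π) = 0.763944 m from the diameter, here below the top edge, so the centroid depth is h_c = 1.12 + 0.763944 = 1.88394 m.
A = πr²/2 = π × 1.8²/2 = 5.08938 m².
Resultant F = γ·h_c·A = 7.83819 × 1.88394 × 5.08938 = 75.1532 kN.
I_c = (π/8 − 8/(9π))·r⁴ = 0.109757 × 1.8⁴ = 1.15219 m⁴.
Centre of pressure: y_p = y_c + I_c/(y_c·A) = 1.88394 + 1.15219/(1.88394 × 5.08938) = 1.88394 + 0.120169 = 2.00411 m along the plane.
The resultant acts 0.763944 + 0.120169 = 0.884113 m (along the plate) below the hinge at the top edge, so the moment about the hinge is M = F × 0.884113 = 75.1532 × 0.884113 = 66.4439 kN·m.
A normal force at the bottom, 1.8 m from the hinge, must supply this moment: P = 66.4439/1.8 = 36.9133 kN.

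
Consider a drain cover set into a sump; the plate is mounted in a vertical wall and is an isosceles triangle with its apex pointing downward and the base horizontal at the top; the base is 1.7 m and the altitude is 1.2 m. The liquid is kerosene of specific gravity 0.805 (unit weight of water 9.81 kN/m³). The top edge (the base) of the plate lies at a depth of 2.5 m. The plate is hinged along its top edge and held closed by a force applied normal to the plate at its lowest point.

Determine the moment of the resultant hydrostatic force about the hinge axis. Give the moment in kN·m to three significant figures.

M ≈ 9.99 kN·m

γ = 0.805 × 9.81 = 7.89705 kN/m³.
With the apex down, the centroid sits h/3 = 1.2/3 = 0.4 m below the base (the top edge), so the centroid depth is h_c = 2.5 + 0.4 = 2.9 m.
A = ½ × 1.7 × 1.2 = 1.02 m².
Resultant F = γ·h_c·A = 7.89705 × 2.9 × 1.02 = 23.3595 kN.
I_c = b·h³/36 = 1.7 × 1.2³/36 = 0.0816 m⁴.
Centre of pressure: y_p = y_c + I_c/(y_c·A) = 2.9 + 0.0816/(2.9 × 1.02) = 2.9 + 0.0275862 = 2.92759 m along the plane.
The resultant acts 0.4 + 0.0275862 = 0.427586 m (along the plate) below the hinge at the top edge, so the moment about the hinge is M = F × 0.427586 = 23.3595 × 0.427586 = 9.9882 kN·m.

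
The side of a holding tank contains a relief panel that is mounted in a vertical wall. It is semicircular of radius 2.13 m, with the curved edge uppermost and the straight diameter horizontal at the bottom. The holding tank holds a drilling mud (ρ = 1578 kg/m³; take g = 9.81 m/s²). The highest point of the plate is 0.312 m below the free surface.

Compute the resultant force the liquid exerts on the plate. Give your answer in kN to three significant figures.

γ = ρg = 1578 × 9.81 / 1000 = 15.48018 kN/m³.
The centroid lies 4r/(3π) = 0.904 m above the diameter, so r − 4r/(3π) = 2.13 − 0.904 = 1.226 m below the topmost point, so the centroid depth is h_c = 0.312 + 1.226 = 1.538 m.
A = πr²/2 = π × 2.13²/2 = 7.12655 m².
Resultant F = γ·h_c·A = 15.48018 × 1.538 × 7.12655 = 169.673 kN.

F ≈ 170 kN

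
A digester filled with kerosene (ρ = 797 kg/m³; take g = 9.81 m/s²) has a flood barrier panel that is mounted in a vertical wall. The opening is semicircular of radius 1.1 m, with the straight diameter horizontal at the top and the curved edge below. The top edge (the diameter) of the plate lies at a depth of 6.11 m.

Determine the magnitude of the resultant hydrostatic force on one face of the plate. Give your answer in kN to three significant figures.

γ = ρg = 797 × 9.81 / 1000 = 7.81857 kN/m³.
The centroid of a semicircle lies 4r/(3π) = 0.466854 m from the diameter, here below the top edge, so the centroid depth is h_c = 6.11 + 0.466854 = 6.57685 m.
A = πr²/2 = π × 1.1²/2 = 1.90066 m².
Resultant F = γ·h_c·A = 7.81857 × 6.57685 × 1.90066 = 97.7349 kN.

F ≈ 97.7 kN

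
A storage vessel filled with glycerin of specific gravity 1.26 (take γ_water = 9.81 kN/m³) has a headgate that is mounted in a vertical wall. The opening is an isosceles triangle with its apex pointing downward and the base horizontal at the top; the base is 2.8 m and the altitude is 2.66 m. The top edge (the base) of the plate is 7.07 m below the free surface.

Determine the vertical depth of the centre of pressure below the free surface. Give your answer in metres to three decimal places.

γ = 1.26 × 9.81 = 12.3606 kN/m³.
With the apex down, the centroid sits h/3 = 2.66/3 = 0.886667 m below the base (the top edge), so the centroid depth is h_c = 7.07 + 0.886667 = 7.95667 m.
A = ½ × 2.8 × 2.66 = 3.724 m².
Resultant F = γ·h_c·A = 12.3606 × 7.95667 × 3.724 = 366.252 kN.
I_c = b·h³/36 = 2.8 × 2.66³/36 = 1.46386 m⁴.
Centre of pressure: y_p = y_c + I_c/(y_c·A) = 7.95667 + 1.46386/(7.95667 × 3.724) = 7.95667 + 0.0494036 = 8.00607 m along the plane.

h_p = 8.006 m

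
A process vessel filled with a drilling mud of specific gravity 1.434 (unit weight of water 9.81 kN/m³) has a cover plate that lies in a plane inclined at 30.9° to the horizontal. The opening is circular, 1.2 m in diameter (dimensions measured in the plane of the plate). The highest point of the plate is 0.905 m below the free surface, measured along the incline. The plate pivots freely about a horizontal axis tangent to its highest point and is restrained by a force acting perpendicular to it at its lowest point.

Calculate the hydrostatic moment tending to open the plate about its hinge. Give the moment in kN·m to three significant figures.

γ = 1.434 × 9.81 = 14.06754 kN/m³.
Let θ = 30.9° be the plate's angle to the horizontal; measure y along the incline from where the plane meets the free surface. Vertical depth h = y·sinθ with sinθ = 0.513541.
The centroid is at the centre, 0.6 m below the top of the plate, so y_c = 0.905 + 0.6 = 1.505 m and h_c = 1.505 × 0.513541 = 0.772879 m.
A = π(0.6)² = 1.13097 m².
Resultant F = γ·h_c·A = 14.06754 × 0.772879 × 1.13097 = 12.2965 kN.
I_c = πr⁴/4 = π × 0.6⁴/4 = 0.101788 m⁴.
Centre of pressure: y_p = y_c + I_c/(y_c·A) = 1.505 + 0.101788/(1.505 × 1.13097) = 1.505 + 0.0598011 = 1.5648 m along the plane.
The resultant acts 0.6 + 0.0598011 = 0.659801 m (along the plate) below the hinge at the top edge, so the moment about the hinge is M = F × 0.659801 = 12.2965 × 0.659801 = 8.11324 kN·m.

M ≈ 8.11 kN·m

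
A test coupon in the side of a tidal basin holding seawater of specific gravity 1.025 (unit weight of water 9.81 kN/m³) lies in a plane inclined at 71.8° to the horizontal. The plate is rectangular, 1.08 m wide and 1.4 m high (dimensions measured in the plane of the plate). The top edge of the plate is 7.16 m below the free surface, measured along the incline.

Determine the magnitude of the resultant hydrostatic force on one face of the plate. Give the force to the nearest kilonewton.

F ≈ 114 kN

γ = 1.025 × 9.81 = 10.05525 kN/m³.
Let θ = 71.8° be the plate's angle to the horizontal; measure y along the incline from where the plane meets the free surface. Vertical depth h = y·sinθ with sinθ = 0.949972.
The centroid lies 1.4/2 = 0.7 m below the top edge, so y_c = 7.16 + 0.7 = 7.86 m and h_c = 7.86 × 0.949972 = 7.46678 m.
A = 1.08 × 1.4 = 1.512 m².
Resultant F = γ·h_c·A = 10.05525 × 7.46678 × 1.512 = 113.521 kN.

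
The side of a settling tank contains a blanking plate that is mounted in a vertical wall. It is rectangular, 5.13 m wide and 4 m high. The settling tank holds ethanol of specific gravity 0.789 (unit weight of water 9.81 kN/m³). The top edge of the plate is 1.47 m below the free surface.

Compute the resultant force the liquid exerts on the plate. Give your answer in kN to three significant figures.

F ≈ 551 kN

γ = 0.789 × 9.81 = 7.74009 kN/m³.
The centroid lies 4/2 = 2 m below the top edge, so the centroid depth is h_c = 1.47 + 2 = 3.47 m.
A = 5.13 × 4 = 20.52 m².
Resultant F = γ·h_c·A = 7.74009 × 3.47 × 20.52 = 551.128 kN.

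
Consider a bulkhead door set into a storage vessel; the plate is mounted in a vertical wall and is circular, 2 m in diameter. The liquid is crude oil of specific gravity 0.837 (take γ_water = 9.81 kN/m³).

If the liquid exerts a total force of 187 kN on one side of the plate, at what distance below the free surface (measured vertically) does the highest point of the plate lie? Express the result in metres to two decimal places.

γ = 0.837 × 9.81 = 8.21097 kN/m³.
A = π(1)² = 3.14159 m².
From F = γ·h_c·A, the centroid depth is h_c = 187/(8.21097 × 3.14159) = 7.24933 m.
The centroid is at the centre, 1 m below the top of the plate, so the highest point sits at h_top = 7.24933 − 1 = 6.24933 m below the surface.

d_top ≈ 6.25 m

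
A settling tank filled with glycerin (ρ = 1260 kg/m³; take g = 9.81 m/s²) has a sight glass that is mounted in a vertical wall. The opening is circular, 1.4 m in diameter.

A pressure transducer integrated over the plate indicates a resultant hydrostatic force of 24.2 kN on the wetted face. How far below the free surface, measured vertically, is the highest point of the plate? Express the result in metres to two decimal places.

d_top ≈ 0.57 m

γ = ρg = 1260 × 9.81 / 1000 = 12.3606 kN/m³.
A = π(0.7)² = 1.53938 m².
From F = γ·h_c·A, the centroid depth is h_c = 24.2/(12.3606 × 1.53938) = 1.27183 m.
The centroid is at the centre, 0.7 m below the top of the plate, so the highest point sits at h_top = 1.27183 − 0.7 = 0.57183 m below the surface.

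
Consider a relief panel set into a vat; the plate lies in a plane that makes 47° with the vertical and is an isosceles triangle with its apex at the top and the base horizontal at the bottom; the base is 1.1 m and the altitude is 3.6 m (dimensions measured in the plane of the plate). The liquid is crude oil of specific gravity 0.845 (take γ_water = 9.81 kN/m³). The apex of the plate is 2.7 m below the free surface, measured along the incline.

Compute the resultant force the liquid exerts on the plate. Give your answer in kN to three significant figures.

γ = 0.845 × 9.81 = 8.28945 kN/m³.
The plate makes 47° with the vertical, i.e. θ = 90° − 47° = 43° to the horizontal. Measuring y along the incline from the free-surface line, vertical depth h = y·sinθ with sinθ = 0.681998.
With the apex up, the centroid sits 2h/3 = 2 × 3.6/3 = 2.4 m below the apex, so y_c = 2.7 + 2.4 = 5.1 m and h_c = 5.1 × 0.681998 = 3.47819 m.
A = ½ × 1.1 × 3.6 = 1.98 m².
Resultant F = γ·h_c·A = 8.28945 × 3.47819 × 1.98 = 57.0879 kN.

F ≈ 57.1 kN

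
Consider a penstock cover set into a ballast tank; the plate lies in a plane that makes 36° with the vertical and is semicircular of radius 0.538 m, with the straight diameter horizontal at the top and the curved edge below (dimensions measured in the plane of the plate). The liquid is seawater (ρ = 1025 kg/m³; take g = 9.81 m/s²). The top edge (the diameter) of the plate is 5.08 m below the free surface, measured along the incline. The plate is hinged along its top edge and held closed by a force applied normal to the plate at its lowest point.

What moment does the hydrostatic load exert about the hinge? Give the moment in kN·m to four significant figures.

γ = ρg = 1025 × 9.81 / 1000 = 10.05525 kN/m³.
The plate makes 36° with the vertical, i.e. θ = 90° − 36° = 54° to the horizontal. Measuring y along the incline from the free-surface line, vertical depth h = y·sinθ with sinθ = 0.809017.
The centroid of a semicircle lies 4r/(3π) = 0.228334 m from the diameter, here below the top edge, so y_c = 5.08 + 0.228334 = 5.30833 m and h_c = 5.30833 × 0.809017 = 4.29453 m.
A = πr²/2 = π × 0.538²/2 = 0.454658 m².
Resultant F = γ·h_c·A = 10.05525 × 4.29453 × 0.454658 = 19.6333 kN.
I_c = (π/8 − 8/(9π))·r⁴ = 0.109757 × 0.538⁴ = 0.0091952 m⁴.
Centre of pressure: y_p = y_c + I_c/(y_c·A) = 5.30833 + 0.0091952/(5.30833 × 0.454658) = 5.30833 + 0.00380994 = 5.31214 m along the plane.
The resultant acts 0.228334 + 0.00380994 = 0.232144 m (along the plate) below the hinge at the top edge, so the moment about the hinge is M = F × 0.232144 = 19.6333 × 0.232144 = 4.55775 kN·m.

M ≈ 4.558 kN·m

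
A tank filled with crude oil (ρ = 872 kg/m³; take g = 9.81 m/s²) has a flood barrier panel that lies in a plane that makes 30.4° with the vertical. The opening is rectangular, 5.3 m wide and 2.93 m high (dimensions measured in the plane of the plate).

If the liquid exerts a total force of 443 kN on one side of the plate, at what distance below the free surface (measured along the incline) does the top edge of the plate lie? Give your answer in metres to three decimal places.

y_top ≈ 2.401 m

γ = ρg = 872 × 9.81 / 1000 = 8.55432 kN/m³.
A = 5.3 × 2.93 = 15.529 m².
From F = γ·h_c·A, the centroid depth is h_c = 443/(8.55432 × 15.529) = 3.33484 m.
The plate makes 30.4° with the vertical, i.e. θ = 90° − 30.4° = 59.6° to the horizontal. Measuring y along the incline from the free-surface line, vertical depth h = y·sinθ with sinθ = 0.862514.
Along the incline, y_c = h_c/sinθ = 3.33484/0.862514 = 3.86642 m.
The centroid lies 2.93/2 = 1.465 m below the top edge, so the top edge sits at y_top = 3.86642 − 1.465 = 2.40142 m along the incline.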